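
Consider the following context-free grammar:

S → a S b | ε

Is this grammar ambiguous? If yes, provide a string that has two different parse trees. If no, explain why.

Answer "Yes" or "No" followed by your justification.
At every step exactly one production applies: if the remaining string to generate is non-empty it starts with a and ends with b, forcing S → a S b; if it is empty, S → ε is forced. Hence each string a^n b^n has exactly one derivation (S → a S b applied n times, then S → ε) and one parse tree.

Final answer: No - the grammar is unambiguous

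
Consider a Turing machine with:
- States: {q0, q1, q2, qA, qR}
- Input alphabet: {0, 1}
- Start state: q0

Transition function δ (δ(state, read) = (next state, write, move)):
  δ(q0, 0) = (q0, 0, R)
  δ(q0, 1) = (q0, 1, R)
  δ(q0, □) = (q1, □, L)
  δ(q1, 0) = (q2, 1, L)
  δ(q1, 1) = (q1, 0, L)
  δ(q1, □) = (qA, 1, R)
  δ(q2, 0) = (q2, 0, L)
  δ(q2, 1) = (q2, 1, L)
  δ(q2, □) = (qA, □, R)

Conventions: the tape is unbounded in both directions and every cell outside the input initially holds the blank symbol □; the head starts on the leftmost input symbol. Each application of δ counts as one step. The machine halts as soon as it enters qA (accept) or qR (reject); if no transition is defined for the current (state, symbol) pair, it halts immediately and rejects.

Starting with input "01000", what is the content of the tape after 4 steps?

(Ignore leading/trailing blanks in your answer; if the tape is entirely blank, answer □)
Step 0: [q0]01000 (head at position 0)
Step 1: δ(q0, 0) = (q0, 0, R)  ⊢  0[q0]1000 (head at position 1)
Step 2: δ(q0, 1) = (q0, 1, R)  ⊢  01[q0]000 (head at position 2)
Step 3: δ(q0, 0) = (q0, 0, R)  ⊢  010[q0]00 (head at position 3)
Step 4: δ(q0, 0) = (q0, 0, R)  ⊢  0100[q0]0 (head at position 4)
Tape after 4 steps (ignoring surrounding blanks): 01000

Final answer: Tape: 01000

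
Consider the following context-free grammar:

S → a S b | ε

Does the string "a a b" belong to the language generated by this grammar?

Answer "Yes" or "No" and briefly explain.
Every derivation applies S → a S b some number n of times and then S → ε, producing a^n b^n with equally many a's and b's. The string a a b has two a's but only one b, so it cannot be derived.

Final answer: No - no valid derivation exists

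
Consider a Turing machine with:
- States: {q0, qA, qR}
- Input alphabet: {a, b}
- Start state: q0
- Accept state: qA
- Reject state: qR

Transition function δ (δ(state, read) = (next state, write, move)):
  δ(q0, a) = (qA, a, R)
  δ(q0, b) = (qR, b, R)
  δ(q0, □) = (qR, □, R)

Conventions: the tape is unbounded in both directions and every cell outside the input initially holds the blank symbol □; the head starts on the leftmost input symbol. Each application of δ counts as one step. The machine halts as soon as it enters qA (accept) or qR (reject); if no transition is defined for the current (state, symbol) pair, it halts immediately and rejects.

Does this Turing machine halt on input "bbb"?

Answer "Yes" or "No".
Step 0: [q0]bbb (head at position 0)
Step 1: δ(q0, b) = (qR, b, R)  ⊢  b[qR]bb (head at position 1)
The machine is in qR, so it halts and rejects.
It halts after 1 steps.

Final answer: Yes - halts after 1 steps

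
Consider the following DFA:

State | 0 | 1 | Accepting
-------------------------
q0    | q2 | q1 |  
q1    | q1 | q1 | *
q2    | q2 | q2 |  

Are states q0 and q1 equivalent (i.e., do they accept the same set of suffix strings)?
Try the suffix ε (the empty string).
From q0: q0 — not accepting.
From q1: q1 — accepting.
The two states disagree on this suffix, so they are not equivalent.

Final answer: No. Distinguishing string: ε (the empty string) - accepted from q1 but not from q0.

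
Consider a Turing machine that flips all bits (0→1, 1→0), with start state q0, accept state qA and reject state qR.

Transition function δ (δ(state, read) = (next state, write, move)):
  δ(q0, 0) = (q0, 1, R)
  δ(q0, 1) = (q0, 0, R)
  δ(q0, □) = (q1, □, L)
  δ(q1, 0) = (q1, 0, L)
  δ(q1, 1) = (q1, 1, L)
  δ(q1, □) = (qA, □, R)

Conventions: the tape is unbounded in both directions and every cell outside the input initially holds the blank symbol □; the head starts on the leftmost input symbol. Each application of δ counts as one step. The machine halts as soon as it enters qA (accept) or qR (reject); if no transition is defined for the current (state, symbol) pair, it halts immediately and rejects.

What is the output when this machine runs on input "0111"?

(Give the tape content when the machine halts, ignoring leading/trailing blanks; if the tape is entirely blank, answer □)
Step 0: [q0]0111 (head at position 0)
Step 1: δ(q0, 0) = (q0, 1, R)  ⊢  1[q0]111 (head at position 1)
Step 2: δ(q0, 1) = (q0, 0, R)  ⊢  10[q0]11 (head at position 2)
Step 3: δ(q0, 1) = (q0, 0, R)  ⊢  100[q0]1 (head at position 3)
Step 4: δ(q0, 1) = (q0, 0, R)  ⊢  1000[q0]□ (head at position 4)
Step 5: δ(q0, □) = (q1, □, L)  ⊢  100[q1]0□ (head at position 3)
Step 6: δ(q1, 0) = (q1, 0, L)  ⊢  10[q1]00□ (head at position 2)
Step 7: δ(q1, 0) = (q1, 0, L)  ⊢  1[q1]000□ (head at position 1)
Step 8: δ(q1, 0) = (q1, 0, L)  ⊢  [q1]1000□ (head at position 0)
Step 9: δ(q1, 1) = (q1, 1, L)  ⊢  [q1]□1000□ (head at position -1)
Step 10: δ(q1, □) = (qA, □, R)  ⊢  □[qA]1000□ (head at position 0)
The machine is in qA, so it halts and accepts.
Tape content when halted (ignoring surrounding blanks): 1000

Final answer: Output: 1000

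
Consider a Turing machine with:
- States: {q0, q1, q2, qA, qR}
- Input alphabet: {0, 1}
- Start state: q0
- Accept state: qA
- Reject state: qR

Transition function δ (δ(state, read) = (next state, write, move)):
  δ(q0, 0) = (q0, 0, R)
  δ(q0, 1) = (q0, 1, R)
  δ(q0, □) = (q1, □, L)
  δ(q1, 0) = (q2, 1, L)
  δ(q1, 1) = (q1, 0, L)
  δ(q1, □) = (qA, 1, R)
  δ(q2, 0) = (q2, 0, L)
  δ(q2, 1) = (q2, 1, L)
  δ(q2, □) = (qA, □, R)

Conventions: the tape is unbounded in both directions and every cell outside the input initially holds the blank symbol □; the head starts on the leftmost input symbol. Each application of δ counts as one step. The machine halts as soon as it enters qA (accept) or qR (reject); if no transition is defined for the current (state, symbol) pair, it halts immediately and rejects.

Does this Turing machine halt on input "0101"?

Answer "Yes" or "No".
Step 0: [q0]0101 (head at position 0)
Step 1: δ(q0, 0) = (q0, 0, R)  ⊢  0[q0]101 (head at position 1)
Step 2: δ(q0, 1) = (q0, 1, R)  ⊢  01[q0]01 (head at position 2)
Step 3: δ(q0, 0) = (q0, 0, R)  ⊢  010[q0]1 (head at position 3)
Step 4: δ(q0, 1) = (q0, 1, R)  ⊢  0101[q0]□ (head at position 4)
Step 5: δ(q0, □) = (q1, □, L)  ⊢  010[q1]1□ (head at position 3)
Step 6: δ(q1, 1) = (q1, 0, L)  ⊢  01[q1]00□ (head at position 2)
Step 7: δ(q1, 0) = (q2, 1, L)  ⊢  0[q2]110□ (head at position 1)
Step 8: δ(q2, 1) = (q2, 1, L)  ⊢  [q2]0110□ (head at position 0)
Step 9: δ(q2, 0) = (q2, 0, L)  ⊢  [q2]□0110□ (head at position -1)
Step 10: δ(q2, □) = (qA, □, R)  ⊢  □[qA]0110□ (head at position 0)
The machine is in qA, so it halts and accepts.
It halts after 10 steps.

Final answer: Yes - halts after 10 steps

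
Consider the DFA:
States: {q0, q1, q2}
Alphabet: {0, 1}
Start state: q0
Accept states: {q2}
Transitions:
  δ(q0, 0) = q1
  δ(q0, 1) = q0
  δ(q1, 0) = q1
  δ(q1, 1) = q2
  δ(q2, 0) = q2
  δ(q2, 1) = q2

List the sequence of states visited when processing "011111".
Starting at q0
Read '0': q0 -> q1
Read '1': q1 -> q2
Read '1': q2 -> q2
Read '1': q2 -> q2
Read '1': q2 -> q2
Read '1': q2 -> q2

Final answer: q0 -> q1 -> q2 -> q2 -> q2 -> q2 -> q2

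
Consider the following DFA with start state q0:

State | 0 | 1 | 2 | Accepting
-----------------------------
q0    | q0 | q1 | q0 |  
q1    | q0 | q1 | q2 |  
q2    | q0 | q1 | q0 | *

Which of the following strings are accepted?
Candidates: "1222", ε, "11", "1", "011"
"1222": q0 → q1 → q2 → q0 → q0; q0 is not accepting → rejected
ε: q0; q0 is not accepting → rejected
"11": q0 → q1 → q1; q1 is not accepting → rejected
"1": q0 → q1; q1 is not accepting → rejected
"011": q0 → q0 → q1 → q1; q1 is not accepting → rejected

Final answer: None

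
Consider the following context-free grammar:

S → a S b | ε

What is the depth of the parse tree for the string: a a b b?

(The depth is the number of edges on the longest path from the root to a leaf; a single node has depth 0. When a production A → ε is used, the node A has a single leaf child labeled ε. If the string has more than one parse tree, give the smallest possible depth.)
The only parse tree applies S → a S b 2 times (once per matching a…b pair) and then S → ε.
The S nodes sit at depths 0, 1, …, 2; the innermost S (depth 2) has the single child ε at depth 3.
The terminal leaves a, b are at depths 1..2, so the longest root-to-leaf path is S → S → … → S → ε with 3 edges.
Depth = 3.

Final answer: 3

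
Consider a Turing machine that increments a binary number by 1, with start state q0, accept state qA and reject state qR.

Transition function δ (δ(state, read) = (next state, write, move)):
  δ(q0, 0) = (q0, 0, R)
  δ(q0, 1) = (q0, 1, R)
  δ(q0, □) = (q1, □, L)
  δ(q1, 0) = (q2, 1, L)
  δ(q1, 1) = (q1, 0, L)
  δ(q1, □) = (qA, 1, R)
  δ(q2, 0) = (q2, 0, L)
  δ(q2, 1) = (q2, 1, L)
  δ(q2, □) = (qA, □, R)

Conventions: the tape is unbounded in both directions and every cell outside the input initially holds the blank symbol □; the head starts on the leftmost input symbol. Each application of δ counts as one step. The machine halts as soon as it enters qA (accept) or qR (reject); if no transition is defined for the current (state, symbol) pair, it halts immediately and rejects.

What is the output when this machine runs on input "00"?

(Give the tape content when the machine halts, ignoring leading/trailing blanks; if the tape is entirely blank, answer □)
Step 0: [q0]00 (head at position 0)
Step 1: δ(q0, 0) = (q0, 0, R)  ⊢  0[q0]0 (head at position 1)
Step 2: δ(q0, 0) = (q0, 0, R)  ⊢  00[q0]□ (head at position 2)
Step 3: δ(q0, □) = (q1, □, L)  ⊢  0[q1]0□ (head at position 1)
Step 4: δ(q1, 0) = (q2, 1, L)  ⊢  [q2]01□ (head at position 0)
Step 5: δ(q2, 0) = (q2, 0, L)  ⊢  [q2]□01□ (head at position -1)
Step 6: δ(q2, □) = (qA, □, R)  ⊢  □[qA]01□ (head at position 0)
The machine is in qA, so it halts and accepts.
Tape content when halted (ignoring surrounding blanks): 01

Final answer: Output: 01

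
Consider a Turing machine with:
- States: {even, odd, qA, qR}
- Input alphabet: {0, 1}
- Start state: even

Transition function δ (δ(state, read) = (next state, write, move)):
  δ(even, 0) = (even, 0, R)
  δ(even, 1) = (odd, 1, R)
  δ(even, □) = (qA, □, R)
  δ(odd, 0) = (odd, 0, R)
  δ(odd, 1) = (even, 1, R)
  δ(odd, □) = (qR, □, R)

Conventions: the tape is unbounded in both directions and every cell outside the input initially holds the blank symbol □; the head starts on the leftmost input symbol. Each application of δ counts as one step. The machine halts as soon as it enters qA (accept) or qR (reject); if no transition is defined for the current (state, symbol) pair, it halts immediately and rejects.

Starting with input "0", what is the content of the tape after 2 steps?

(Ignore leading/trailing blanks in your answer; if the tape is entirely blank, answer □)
Step 0: [even]0 (head at position 0)
Step 1: δ(even, 0) = (even, 0, R)  ⊢  0[even]□ (head at position 1)
Step 2: δ(even, □) = (qA, □, R)  ⊢  0□[qA]□ (head at position 2)
Tape after 2 steps (ignoring surrounding blanks): 0

Final answer: Tape: 0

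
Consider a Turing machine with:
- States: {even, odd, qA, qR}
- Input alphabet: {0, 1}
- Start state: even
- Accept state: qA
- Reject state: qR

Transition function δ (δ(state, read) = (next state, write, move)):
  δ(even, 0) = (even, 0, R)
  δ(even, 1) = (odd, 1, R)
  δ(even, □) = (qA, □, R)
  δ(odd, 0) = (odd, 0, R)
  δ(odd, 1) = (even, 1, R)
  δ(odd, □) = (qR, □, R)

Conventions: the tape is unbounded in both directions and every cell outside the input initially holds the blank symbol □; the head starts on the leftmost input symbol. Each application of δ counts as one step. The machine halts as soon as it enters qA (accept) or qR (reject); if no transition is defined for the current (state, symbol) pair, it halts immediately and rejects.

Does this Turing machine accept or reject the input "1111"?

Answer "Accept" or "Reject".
Step 0: [even]1111 (head at position 0)
Step 1: δ(even, 1) = (odd, 1, R)  ⊢  1[odd]111 (head at position 1)
Step 2: δ(odd, 1) = (even, 1, R)  ⊢  11[even]11 (head at position 2)
Step 3: δ(even, 1) = (odd, 1, R)  ⊢  111[odd]1 (head at position 3)
Step 4: δ(odd, 1) = (even, 1, R)  ⊢  1111[even]□ (head at position 4)
Step 5: δ(even, □) = (qA, □, R)  ⊢  1111□[qA]□ (head at position 5)
The machine is in qA, so it halts and accepts.

Final answer: Accept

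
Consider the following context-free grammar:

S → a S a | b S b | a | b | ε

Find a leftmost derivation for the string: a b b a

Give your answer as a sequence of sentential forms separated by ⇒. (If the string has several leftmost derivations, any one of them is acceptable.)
Start with S.
Step 1: the leftmost non-terminal is S; apply S → a S a:  a S a
Step 2: the leftmost non-terminal is S; apply S → b S b:  a b S b a
Step 3: the leftmost non-terminal is S; apply S → ε:  a b b a

Final answer: S ⇒ a S a ⇒ a b S b a ⇒ a b b a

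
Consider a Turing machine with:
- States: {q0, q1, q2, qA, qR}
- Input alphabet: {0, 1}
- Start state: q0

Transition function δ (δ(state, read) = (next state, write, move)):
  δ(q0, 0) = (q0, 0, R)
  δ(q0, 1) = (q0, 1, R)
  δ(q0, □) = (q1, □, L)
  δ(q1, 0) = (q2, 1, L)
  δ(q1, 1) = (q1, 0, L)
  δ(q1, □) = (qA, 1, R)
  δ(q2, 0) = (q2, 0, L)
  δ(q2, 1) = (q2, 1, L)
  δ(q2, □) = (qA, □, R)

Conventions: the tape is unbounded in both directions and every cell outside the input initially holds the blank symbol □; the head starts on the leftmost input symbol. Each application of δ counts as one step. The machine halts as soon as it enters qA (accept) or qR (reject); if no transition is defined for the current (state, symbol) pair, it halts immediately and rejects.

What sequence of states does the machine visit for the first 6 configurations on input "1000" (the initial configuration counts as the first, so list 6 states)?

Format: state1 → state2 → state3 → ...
Step 0: [q0]1000 (head at position 0)
Step 1: δ(q0, 1) = (q0, 1, R)  ⊢  1[q0]000 (head at position 1)
Step 2: δ(q0, 0) = (q0, 0, R)  ⊢  10[q0]00 (head at position 2)
Step 3: δ(q0, 0) = (q0, 0, R)  ⊢  100[q0]0 (head at position 3)
Step 4: δ(q0, 0) = (q0, 0, R)  ⊢  1000[q0]□ (head at position 4)
Step 5: δ(q0, □) = (q1, □, L)  ⊢  100[q1]0□ (head at position 3)
Reading off the states of these 6 configurations: q0 → q0 → q0 → q0 → q0 → q1

Final answer: q0 → q0 → q0 → q0 → q0 → q1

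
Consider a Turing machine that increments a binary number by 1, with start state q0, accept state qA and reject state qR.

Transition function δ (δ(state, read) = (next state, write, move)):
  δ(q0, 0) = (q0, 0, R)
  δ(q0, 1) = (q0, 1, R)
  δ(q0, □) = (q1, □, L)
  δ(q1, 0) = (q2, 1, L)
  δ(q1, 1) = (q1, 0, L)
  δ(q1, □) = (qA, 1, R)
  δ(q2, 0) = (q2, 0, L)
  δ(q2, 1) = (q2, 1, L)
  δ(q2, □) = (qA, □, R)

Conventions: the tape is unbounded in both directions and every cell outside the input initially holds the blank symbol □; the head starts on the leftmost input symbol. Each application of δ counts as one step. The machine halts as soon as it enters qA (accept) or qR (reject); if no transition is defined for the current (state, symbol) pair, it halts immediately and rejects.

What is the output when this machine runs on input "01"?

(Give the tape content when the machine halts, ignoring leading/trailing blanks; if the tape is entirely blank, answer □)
Step 0: [q0]01 (head at position 0)
Step 1: δ(q0, 0) = (q0, 0, R)  ⊢  0[q0]1 (head at position 1)
Step 2: δ(q0, 1) = (q0, 1, R)  ⊢  01[q0]□ (head at position 2)
Step 3: δ(q0, □) = (q1, □, L)  ⊢  0[q1]1□ (head at position 1)
Step 4: δ(q1, 1) = (q1, 0, L)  ⊢  [q1]00□ (head at position 0)
Step 5: δ(q1, 0) = (q2, 1, L)  ⊢  [q2]□10□ (head at position -1)
Step 6: δ(q2, □) = (qA, □, R)  ⊢  □[qA]10□ (head at position 0)
The machine is in qA, so it halts and accepts.
Tape content when halted (ignoring surrounding blanks): 10

Final answer: Output: 10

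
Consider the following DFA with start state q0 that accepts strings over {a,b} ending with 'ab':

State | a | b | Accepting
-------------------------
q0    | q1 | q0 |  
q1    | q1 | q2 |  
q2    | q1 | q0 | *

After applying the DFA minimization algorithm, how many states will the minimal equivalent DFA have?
All 3 states are reachable from q0, so none can be removed as unreachable.
Table-filling: first mark every (accepting, non-accepting) pair as distinguishable (accepting: {q2}; non-accepting: {q0, q1}).
Round 1: (q0, q1) on 'b' go to q0 and q2, already distinguishable → mark.
Every pair of states is distinguishable, so the DFA is already minimal.
Equivalence classes: {q0}, {q1}, {q2} → 3 states.

Final answer: 3 states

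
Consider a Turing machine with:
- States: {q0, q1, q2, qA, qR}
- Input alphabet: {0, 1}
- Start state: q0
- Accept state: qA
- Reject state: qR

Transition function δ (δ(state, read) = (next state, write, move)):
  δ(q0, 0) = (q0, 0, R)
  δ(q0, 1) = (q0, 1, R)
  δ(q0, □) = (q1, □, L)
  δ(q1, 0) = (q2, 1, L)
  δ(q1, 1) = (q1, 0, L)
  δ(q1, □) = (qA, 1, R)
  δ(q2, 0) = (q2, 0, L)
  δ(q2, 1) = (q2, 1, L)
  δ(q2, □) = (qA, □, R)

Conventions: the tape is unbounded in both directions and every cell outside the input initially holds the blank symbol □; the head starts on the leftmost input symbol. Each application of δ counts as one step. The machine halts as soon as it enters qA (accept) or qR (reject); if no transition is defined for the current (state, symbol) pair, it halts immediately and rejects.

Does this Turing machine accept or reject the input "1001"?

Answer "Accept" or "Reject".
Step 0: [q0]1001 (head at position 0)
Step 1: δ(q0, 1) = (q0, 1, R)  ⊢  1[q0]001 (head at position 1)
Step 2: δ(q0, 0) = (q0, 0, R)  ⊢  10[q0]01 (head at position 2)
Step 3: δ(q0, 0) = (q0, 0, R)  ⊢  100[q0]1 (head at position 3)
Step 4: δ(q0, 1) = (q0, 1, R)  ⊢  1001[q0]□ (head at position 4)
Step 5: δ(q0, □) = (q1, □, L)  ⊢  100[q1]1□ (head at position 3)
Step 6: δ(q1, 1) = (q1, 0, L)  ⊢  10[q1]00□ (head at position 2)
Step 7: δ(q1, 0) = (q2, 1, L)  ⊢  1[q2]010□ (head at position 1)
Step 8: δ(q2, 0) = (q2, 0, L)  ⊢  [q2]1010□ (head at position 0)
Step 9: δ(q2, 1) = (q2, 1, L)  ⊢  [q2]□1010□ (head at position -1)
Step 10: δ(q2, □) = (qA, □, R)  ⊢  □[qA]1010□ (head at position 0)
The machine is in qA, so it halts and accepts.

Final answer: Accept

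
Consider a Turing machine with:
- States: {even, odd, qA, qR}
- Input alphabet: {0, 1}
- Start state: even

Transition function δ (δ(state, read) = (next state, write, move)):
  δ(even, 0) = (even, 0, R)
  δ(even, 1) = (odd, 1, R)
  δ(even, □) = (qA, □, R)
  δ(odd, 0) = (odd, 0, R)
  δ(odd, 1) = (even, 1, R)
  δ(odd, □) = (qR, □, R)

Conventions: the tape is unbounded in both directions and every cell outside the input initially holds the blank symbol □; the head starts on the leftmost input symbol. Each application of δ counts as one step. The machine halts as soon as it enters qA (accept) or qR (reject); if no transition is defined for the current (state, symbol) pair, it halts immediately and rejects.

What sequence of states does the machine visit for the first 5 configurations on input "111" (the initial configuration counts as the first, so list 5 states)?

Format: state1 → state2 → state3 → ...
Step 0: [even]111 (head at position 0)
Step 1: δ(even, 1) = (odd, 1, R)  ⊢  1[odd]11 (head at position 1)
Step 2: δ(odd, 1) = (even, 1, R)  ⊢  11[even]1 (head at position 2)
Step 3: δ(even, 1) = (odd, 1, R)  ⊢  111[odd]□ (head at position 3)
Step 4: δ(odd, □) = (qR, □, R)  ⊢  111□[qR]□ (head at position 4)
Reading off the states of these 5 configurations: even → odd → even → odd → qR

Final answer: even → odd → even → odd → qR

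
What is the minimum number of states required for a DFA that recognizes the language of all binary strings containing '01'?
Language: binary strings containing '01'
Lower bound (Myhill–Nerode): the prefixes ε, 0, 01 are pairwise distinguishable:
  ε vs 01: suffix ε distinguishes them (ε is rejected, 01 is accepted)
  0 vs 01: suffix ε distinguishes them (0 is rejected, 01 is accepted)
  ε vs 0: suffix 1 distinguishes them (ε·1 = 1 is rejected, 0·1 = 01 is accepted)
So any DFA needs at least 3 states.
Upper bound: a DFA with 3 states exists (one state per class above: 'no progress', 'last symbol 0', and 'seen 01' (accepting sink)).
Minimum states: 3

Final answer: 3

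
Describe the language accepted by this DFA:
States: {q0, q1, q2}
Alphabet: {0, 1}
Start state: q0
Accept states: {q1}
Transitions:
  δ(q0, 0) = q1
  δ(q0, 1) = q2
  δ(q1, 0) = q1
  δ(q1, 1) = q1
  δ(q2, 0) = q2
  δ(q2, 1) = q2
Analyzing the DFA structure:
Start state: q0
Accept states: {q1}
Interpreting what each state remembers (checking against the transitions):
  q0: nothing has been read yet
  q1: the first symbol was 0
  q2: the first symbol was 1 (trap state)
  δ(q0, 0): in q0 (nothing has been read yet), after reading 0 we have: the first symbol was 0 → q1
  δ(q0, 1): in q0 (nothing has been read yet), after reading 1 we have: the first symbol was 1 (trap state) → q2
  δ(q1, 0): in q1 (the first symbol was 0), after reading 0 we have: the first symbol was 0 → q1
  δ(q1, 1): in q1 (the first symbol was 0), after reading 1 we have: the first symbol was 0 → q1
  δ(q2, 0): in q2 (the first symbol was 1 (trap state)), after reading 0 we have: the first symbol was 1 (trap state) → q2
  δ(q2, 1): in q2 (the first symbol was 1 (trap state)), after reading 1 we have: the first symbol was 1 (trap state) → q2
A string is accepted iff it ends in {q1}, i.e. the first symbol was 0.
Language: All binary strings starting with 0

Final answer: All binary strings starting with 0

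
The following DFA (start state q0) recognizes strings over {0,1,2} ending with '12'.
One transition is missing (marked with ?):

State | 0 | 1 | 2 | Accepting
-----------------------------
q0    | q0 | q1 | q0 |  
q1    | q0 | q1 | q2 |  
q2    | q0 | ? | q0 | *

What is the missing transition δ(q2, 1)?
q1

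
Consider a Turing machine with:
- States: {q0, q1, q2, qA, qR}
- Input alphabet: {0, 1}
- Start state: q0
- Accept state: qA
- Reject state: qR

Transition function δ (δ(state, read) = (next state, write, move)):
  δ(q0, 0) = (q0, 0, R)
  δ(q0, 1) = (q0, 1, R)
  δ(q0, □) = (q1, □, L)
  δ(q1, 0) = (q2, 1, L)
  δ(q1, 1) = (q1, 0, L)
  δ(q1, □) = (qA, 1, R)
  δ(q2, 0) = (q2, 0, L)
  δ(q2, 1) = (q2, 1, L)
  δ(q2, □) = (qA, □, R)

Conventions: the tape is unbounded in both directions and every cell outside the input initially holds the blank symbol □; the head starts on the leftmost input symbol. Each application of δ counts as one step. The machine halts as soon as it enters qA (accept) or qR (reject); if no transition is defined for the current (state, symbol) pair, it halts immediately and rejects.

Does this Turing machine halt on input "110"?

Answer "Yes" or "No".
Step 0: [q0]110 (head at position 0)
Step 1: δ(q0, 1) = (q0, 1, R)  ⊢  1[q0]10 (head at position 1)
Step 2: δ(q0, 1) = (q0, 1, R)  ⊢  11[q0]0 (head at position 2)
Step 3: δ(q0, 0) = (q0, 0, R)  ⊢  110[q0]□ (head at position 3)
Step 4: δ(q0, □) = (q1, □, L)  ⊢  11[q1]0□ (head at position 2)
Step 5: δ(q1, 0) = (q2, 1, L)  ⊢  1[q2]11□ (head at position 1)
Step 6: δ(q2, 1) = (q2, 1, L)  ⊢  [q2]111□ (head at position 0)
Step 7: δ(q2, 1) = (q2, 1, L)  ⊢  [q2]□111□ (head at position -1)
Step 8: δ(q2, □) = (qA, □, R)  ⊢  □[qA]111□ (head at position 0)
The machine is in qA, so it halts and accepts.
It halts after 8 steps.

Final answer: Yes - halts after 8 steps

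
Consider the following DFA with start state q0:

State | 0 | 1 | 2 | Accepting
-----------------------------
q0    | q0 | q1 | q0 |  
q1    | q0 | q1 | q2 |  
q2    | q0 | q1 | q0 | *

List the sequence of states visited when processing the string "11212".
q0 → q1 → q1 → q2 → q1 → q2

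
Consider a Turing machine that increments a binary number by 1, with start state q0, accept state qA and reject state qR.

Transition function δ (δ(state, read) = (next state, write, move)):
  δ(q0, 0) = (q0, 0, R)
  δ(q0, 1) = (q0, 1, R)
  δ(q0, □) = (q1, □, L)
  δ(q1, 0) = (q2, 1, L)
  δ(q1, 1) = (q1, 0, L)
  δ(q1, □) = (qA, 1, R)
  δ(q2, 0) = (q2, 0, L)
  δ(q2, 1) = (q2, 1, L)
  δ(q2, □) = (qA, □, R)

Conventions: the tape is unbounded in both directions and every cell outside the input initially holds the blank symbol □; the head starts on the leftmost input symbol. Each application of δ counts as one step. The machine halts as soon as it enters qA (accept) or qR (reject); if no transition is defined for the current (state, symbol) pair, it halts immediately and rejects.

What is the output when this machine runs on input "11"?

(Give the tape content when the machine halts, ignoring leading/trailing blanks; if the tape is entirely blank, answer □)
Step 0: [q0]11 (head at position 0)
Step 1: δ(q0, 1) = (q0, 1, R)  ⊢  1[q0]1 (head at position 1)
Step 2: δ(q0, 1) = (q0, 1, R)  ⊢  11[q0]□ (head at position 2)
Step 3: δ(q0, □) = (q1, □, L)  ⊢  1[q1]1□ (head at position 1)
Step 4: δ(q1, 1) = (q1, 0, L)  ⊢  [q1]10□ (head at position 0)
Step 5: δ(q1, 1) = (q1, 0, L)  ⊢  [q1]□00□ (head at position -1)
Step 6: δ(q1, □) = (qA, 1, R)  ⊢  1[qA]00□ (head at position 0)
The machine is in qA, so it halts and accepts.
Tape content when halted (ignoring surrounding blanks): 100

Final answer: Output: 100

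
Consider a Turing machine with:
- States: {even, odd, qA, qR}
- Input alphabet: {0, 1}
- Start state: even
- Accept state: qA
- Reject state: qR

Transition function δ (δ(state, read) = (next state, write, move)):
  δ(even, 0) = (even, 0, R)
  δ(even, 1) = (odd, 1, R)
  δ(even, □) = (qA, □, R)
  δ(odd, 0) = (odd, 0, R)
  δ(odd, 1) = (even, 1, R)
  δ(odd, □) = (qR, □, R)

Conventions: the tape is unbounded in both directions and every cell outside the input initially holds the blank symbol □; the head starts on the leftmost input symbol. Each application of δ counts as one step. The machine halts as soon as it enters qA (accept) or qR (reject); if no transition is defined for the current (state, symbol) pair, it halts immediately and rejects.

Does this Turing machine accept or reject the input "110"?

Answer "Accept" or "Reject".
Step 0: [even]110 (head at position 0)
Step 1: δ(even, 1) = (odd, 1, R)  ⊢  1[odd]10 (head at position 1)
Step 2: δ(odd, 1) = (even, 1, R)  ⊢  11[even]0 (head at position 2)
Step 3: δ(even, 0) = (even, 0, R)  ⊢  110[even]□ (head at position 3)
Step 4: δ(even, □) = (qA, □, R)  ⊢  110□[qA]□ (head at position 4)
The machine is in qA, so it halts and accepts.

Final answer: Accept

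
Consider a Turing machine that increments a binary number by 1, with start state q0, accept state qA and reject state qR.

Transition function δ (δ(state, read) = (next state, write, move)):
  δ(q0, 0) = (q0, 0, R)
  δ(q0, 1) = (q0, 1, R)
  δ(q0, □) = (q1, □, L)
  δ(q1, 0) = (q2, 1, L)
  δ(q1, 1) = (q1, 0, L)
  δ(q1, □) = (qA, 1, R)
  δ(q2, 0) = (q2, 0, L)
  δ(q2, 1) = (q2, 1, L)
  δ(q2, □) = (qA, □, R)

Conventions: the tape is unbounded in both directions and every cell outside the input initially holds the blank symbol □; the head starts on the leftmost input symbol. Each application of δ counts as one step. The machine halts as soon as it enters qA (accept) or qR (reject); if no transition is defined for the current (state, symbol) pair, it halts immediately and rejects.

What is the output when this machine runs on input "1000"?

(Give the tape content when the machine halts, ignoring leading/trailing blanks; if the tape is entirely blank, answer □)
Step 0: [q0]1000 (head at position 0)
Step 1: δ(q0, 1) = (q0, 1, R)  ⊢  1[q0]000 (head at position 1)
Step 2: δ(q0, 0) = (q0, 0, R)  ⊢  10[q0]00 (head at position 2)
Step 3: δ(q0, 0) = (q0, 0, R)  ⊢  100[q0]0 (head at position 3)
Step 4: δ(q0, 0) = (q0, 0, R)  ⊢  1000[q0]□ (head at position 4)
Step 5: δ(q0, □) = (q1, □, L)  ⊢  100[q1]0□ (head at position 3)
Step 6: δ(q1, 0) = (q2, 1, L)  ⊢  10[q2]01□ (head at position 2)
Step 7: δ(q2, 0) = (q2, 0, L)  ⊢  1[q2]001□ (head at position 1)
Step 8: δ(q2, 0) = (q2, 0, L)  ⊢  [q2]1001□ (head at position 0)
Step 9: δ(q2, 1) = (q2, 1, L)  ⊢  [q2]□1001□ (head at position -1)
Step 10: δ(q2, □) = (qA, □, R)  ⊢  □[qA]1001□ (head at position 0)
The machine is in qA, so it halts and accepts.
Tape content when halted (ignoring surrounding blanks): 1001

Final answer: Output: 1001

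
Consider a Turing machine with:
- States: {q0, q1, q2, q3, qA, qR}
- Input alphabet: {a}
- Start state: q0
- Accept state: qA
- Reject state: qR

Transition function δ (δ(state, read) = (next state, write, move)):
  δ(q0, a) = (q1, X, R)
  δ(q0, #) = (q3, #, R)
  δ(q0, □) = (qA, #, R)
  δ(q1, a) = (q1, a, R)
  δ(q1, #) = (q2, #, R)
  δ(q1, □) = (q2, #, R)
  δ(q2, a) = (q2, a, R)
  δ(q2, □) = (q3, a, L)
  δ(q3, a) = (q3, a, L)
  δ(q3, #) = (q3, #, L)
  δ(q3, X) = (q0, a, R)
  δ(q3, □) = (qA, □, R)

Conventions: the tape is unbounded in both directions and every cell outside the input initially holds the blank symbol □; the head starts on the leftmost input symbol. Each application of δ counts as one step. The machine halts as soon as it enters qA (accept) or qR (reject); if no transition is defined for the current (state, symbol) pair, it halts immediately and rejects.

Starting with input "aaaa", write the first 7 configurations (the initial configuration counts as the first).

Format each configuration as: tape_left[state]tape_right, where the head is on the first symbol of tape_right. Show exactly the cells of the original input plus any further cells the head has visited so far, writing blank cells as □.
Step 0: [q0]aaaa (head at position 0)
Step 1: δ(q0, a) = (q1, X, R)  ⊢  X[q1]aaa (head at position 1)
Step 2: δ(q1, a) = (q1, a, R)  ⊢  Xa[q1]aa (head at position 2)
Step 3: δ(q1, a) = (q1, a, R)  ⊢  Xaa[q1]a (head at position 3)
Step 4: δ(q1, a) = (q1, a, R)  ⊢  Xaaa[q1]□ (head at position 4)
Step 5: δ(q1, □) = (q2, #, R)  ⊢  Xaaa#[q2]□ (head at position 5)
Step 6: δ(q2, □) = (q3, a, L)  ⊢  Xaaa[q3]#a (head at position 4)

Final answer: [q0]aaaa ⊢ X[q1]aaa ⊢ Xa[q1]aa ⊢ Xaa[q1]a ⊢ Xaaa[q1]□ ⊢ Xaaa#[q2]□ ⊢ Xaaa[q3]#a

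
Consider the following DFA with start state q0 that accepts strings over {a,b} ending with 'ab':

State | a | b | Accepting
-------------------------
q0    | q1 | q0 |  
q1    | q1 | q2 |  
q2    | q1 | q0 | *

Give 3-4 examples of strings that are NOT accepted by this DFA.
Any strings that end in a non-accepting state work; for example:
ε: q0; q0 is not accepting → rejected
"abb": q0 → q1 → q2 → q0; q0 is not accepting → rejected
"bbb": q0 → q0 → q0 → q0; q0 is not accepting → rejected
"aaaa": q0 → q1 → q1 → q1 → q1; q1 is not accepting → rejected

Final answer: ε, "abb", "bbb", "aaaa"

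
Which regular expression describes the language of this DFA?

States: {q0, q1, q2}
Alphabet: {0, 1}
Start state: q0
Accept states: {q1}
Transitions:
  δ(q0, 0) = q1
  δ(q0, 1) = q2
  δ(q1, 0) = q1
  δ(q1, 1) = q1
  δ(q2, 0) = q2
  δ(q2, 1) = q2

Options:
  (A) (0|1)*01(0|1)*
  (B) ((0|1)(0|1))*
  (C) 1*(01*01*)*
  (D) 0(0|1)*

Testing sample strings against the DFA:
  '01' -> accepted
  '111' -> rejected
  '01010' -> accepted
  '000' -> accepted
Checking each option for a counterexample:
  (A) (0|1)*01(0|1)*: '0' is accepted by the DFA but does not match the regex → eliminated
  (B) ((0|1)(0|1))*: ε is rejected by the DFA but matches the regex → eliminated
  (C) 1*(01*01*)*: ε is rejected by the DFA but matches the regex → eliminated
  (D) 0(0|1)*: agrees with the DFA on all strings of length ≤ 4
Only (D) 0(0|1)* is consistent with the DFA.

Final answer: (D) 0(0|1)*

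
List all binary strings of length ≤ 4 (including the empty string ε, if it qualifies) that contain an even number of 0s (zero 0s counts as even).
Checking every binary string of length 0 to 4:
  Length 0: accepted: ε | rejected: (none)
  Length 1: accepted: 1 | rejected: 0
  Length 2: accepted: 00, 11 | rejected: 01, 10
  Length 3: accepted: 001, 010, 100, 111 | rejected: 000, 011, 101, 110
  Length 4: accepted: 0000, 0011, 0101, 0110, 1001, 1010, 1100, 1111 | rejected: 0001, 0010, 0100, 0111, 1000, 1011, 1101, 1110
Total: 16 string(s).

Final answer: ε, 1, 00, 11, 001, 010, 100, 111, 0000, 0011, 0101, 0110, 1001, 1010, 1100, 1111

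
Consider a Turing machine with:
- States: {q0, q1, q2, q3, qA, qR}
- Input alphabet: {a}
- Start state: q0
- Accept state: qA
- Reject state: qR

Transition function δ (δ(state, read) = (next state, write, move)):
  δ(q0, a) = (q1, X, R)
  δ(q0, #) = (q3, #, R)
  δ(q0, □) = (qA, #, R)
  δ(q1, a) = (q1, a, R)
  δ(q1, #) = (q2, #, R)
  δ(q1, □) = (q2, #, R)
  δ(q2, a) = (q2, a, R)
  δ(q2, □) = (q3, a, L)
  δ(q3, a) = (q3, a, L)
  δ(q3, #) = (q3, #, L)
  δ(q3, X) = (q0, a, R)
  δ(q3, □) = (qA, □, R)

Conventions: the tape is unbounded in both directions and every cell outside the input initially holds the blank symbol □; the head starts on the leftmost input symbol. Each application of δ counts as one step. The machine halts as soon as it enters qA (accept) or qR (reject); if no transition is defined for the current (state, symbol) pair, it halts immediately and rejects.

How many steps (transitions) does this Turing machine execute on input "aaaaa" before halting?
Trace (configuration after each step, as tape_left[state]tape_right with head position):
Step 0: [q0]aaaaa (head at position 0)
Step 1: X[q1]aaaa (head 1)
Step 2: Xa[q1]aaa (head 2)
Step 3: Xaa[q1]aa (head 3)
Step 4: Xaaa[q1]a (head 4)
Step 5: Xaaaa[q1]□ (head 5)
Step 6: Xaaaa#[q2]□ (head 6)
Step 7: Xaaaa[q3]#a (head 5)
Step 8: Xaaa[q3]a#a (head 4)
Step 9: Xaa[q3]aa#a (head 3)
Step 10: Xa[q3]aaa#a (head 2)
Step 11: X[q3]aaaa#a (head 1)
Step 12: [q3]Xaaaa#a (head 0)
Step 13: a[q0]aaaa#a (head 1)
Step 14: aX[q1]aaa#a (head 2)
Step 15: aXa[q1]aa#a (head 3)
Step 16: aXaa[q1]a#a (head 4)
Step 17: aXaaa[q1]#a (head 5)
Step 18: aXaaa#[q2]a (head 6)
Step 19: aXaaa#a[q2]□ (head 7)
Step 20: aXaaa#[q3]aa (head 6)
Step 21: aXaaa[q3]#aa (head 5)
Step 22: aXaa[q3]a#aa (head 4)
Step 23: aXa[q3]aa#aa (head 3)
Step 24: aX[q3]aaa#aa (head 2)
Step 25: a[q3]Xaaa#aa (head 1)
Step 26: aa[q0]aaa#aa (head 2)
Step 27: aaX[q1]aa#aa (head 3)
Step 28: aaXa[q1]a#aa (head 4)
Step 29: aaXaa[q1]#aa (head 5)
Step 30: aaXaa#[q2]aa (head 6)
Step 31: aaXaa#a[q2]a (head 7)
Step 32: aaXaa#aa[q2]□ (head 8)
Step 33: aaXaa#a[q3]aa (head 7)
Step 34: aaXaa#[q3]aaa (head 6)
Step 35: aaXaa[q3]#aaa (head 5)
Step 36: aaXa[q3]a#aaa (head 4)
Step 37: aaX[q3]aa#aaa (head 3)
Step 38: aa[q3]Xaa#aaa (head 2)
Step 39: aaa[q0]aa#aaa (head 3)
Step 40: aaaX[q1]a#aaa (head 4)
Step 41: aaaXa[q1]#aaa (head 5)
Step 42: aaaXa#[q2]aaa (head 6)
Step 43: aaaXa#a[q2]aa (head 7)
Step 44: aaaXa#aa[q2]a (head 8)
Step 45: aaaXa#aaa[q2]□ (head 9)
Step 46: aaaXa#aa[q3]aa (head 8)
Step 47: aaaXa#a[q3]aaa (head 7)
Step 48: aaaXa#[q3]aaaa (head 6)
Step 49: aaaXa[q3]#aaaa (head 5)
Step 50: aaaX[q3]a#aaaa (head 4)
Step 51: aaa[q3]Xa#aaaa (head 3)
Step 52: aaaa[q0]a#aaaa (head 4)
Step 53: aaaaX[q1]#aaaa (head 5)
Step 54: aaaaX#[q2]aaaa (head 6)
Step 55: aaaaX#a[q2]aaa (head 7)
Step 56: aaaaX#aa[q2]aa (head 8)
Step 57: aaaaX#aaa[q2]a (head 9)
Step 58: aaaaX#aaaa[q2]□ (head 10)
Step 59: aaaaX#aaa[q3]aa (head 9)
Step 60: aaaaX#aa[q3]aaa (head 8)
Step 61: aaaaX#a[q3]aaaa (head 7)
Step 62: aaaaX#[q3]aaaaa (head 6)
Step 63: aaaaX[q3]#aaaaa (head 5)
Step 64: aaaa[q3]X#aaaaa (head 4)
Step 65: aaaaa[q0]#aaaaa (head 5)
Step 66: aaaaa#[q3]aaaaa (head 6)
Step 67: aaaaa[q3]#aaaaa (head 5)
Step 68: aaaa[q3]a#aaaaa (head 4)
Step 69: aaa[q3]aa#aaaaa (head 3)
Step 70: aa[q3]aaa#aaaaa (head 2)
Step 71: a[q3]aaaa#aaaaa (head 1)
Step 72: [q3]aaaaa#aaaaa (head 0)
Step 73: [q3]□aaaaa#aaaaa (head -1)
Step 74: □[qA]aaaaa#aaaaa (head 0)
The machine is in qA, so it halts and accepts.
Number of transitions executed: 74.

Final answer: 74 steps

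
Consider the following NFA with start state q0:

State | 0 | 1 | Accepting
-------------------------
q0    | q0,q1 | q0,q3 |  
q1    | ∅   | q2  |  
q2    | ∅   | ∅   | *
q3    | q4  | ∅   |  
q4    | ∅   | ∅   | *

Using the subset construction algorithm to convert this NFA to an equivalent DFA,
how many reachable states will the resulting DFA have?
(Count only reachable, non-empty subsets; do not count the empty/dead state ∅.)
Start subset: {q0}
{q0}: on 0 → {q0, q1}, on 1 → {q0, q3}
{q0, q1}: on 0 → {q0, q1}, on 1 → {q0, q2, q3}
{q0, q3}: on 0 → {q0, q1, q4}, on 1 → {q0, q3}
{q0, q2, q3}: on 0 → {q0, q1, q4}, on 1 → {q0, q3}
{q0, q1, q4}: on 0 → {q0, q1}, on 1 → {q0, q2, q3}
Reachable non-empty subsets: {q0}, {q0, q1}, {q0, q3}, {q0, q2, q3}, {q0, q1, q4} — 5 in total.

Final answer: 5 states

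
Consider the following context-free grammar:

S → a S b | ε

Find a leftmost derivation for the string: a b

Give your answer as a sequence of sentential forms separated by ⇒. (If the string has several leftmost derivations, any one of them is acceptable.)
Start with S.
Step 1: the leftmost non-terminal is S; apply S → a S b:  a S b
Step 2: the leftmost non-terminal is S; apply S → ε:  a b

Final answer: S ⇒ a S b ⇒ a b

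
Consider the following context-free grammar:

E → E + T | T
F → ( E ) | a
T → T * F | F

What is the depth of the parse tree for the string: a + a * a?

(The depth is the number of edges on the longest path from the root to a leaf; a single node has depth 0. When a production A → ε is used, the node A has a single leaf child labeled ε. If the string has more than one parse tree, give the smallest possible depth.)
The grammar is unambiguous; the parse tree of a + a * a is:
E → E + T at the root (depth 0).
  Left E (depth 1) → T (2) → F (3) → a (4).
  Right T (depth 1) → T * F; that T (2) → F (3) → a (4); F (2) → a (3).
The longest root-to-leaf paths have 4 edges.
Depth = 4.

Final answer: 4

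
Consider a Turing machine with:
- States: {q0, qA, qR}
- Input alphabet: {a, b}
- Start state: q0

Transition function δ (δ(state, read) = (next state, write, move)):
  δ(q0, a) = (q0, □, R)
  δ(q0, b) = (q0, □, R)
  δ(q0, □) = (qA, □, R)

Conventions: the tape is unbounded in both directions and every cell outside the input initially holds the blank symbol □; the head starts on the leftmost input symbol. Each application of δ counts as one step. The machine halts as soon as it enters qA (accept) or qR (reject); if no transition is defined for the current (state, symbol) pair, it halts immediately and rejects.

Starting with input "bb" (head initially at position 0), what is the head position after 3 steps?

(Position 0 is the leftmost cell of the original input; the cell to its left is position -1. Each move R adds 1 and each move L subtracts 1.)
Step 0: [q0]bb (head at position 0)
Step 1: δ(q0, b) = (q0, □, R)  ⊢  □[q0]b (head at position 1)
Step 2: δ(q0, b) = (q0, □, R)  ⊢  □□[q0]□ (head at position 2)
Step 3: δ(q0, □) = (qA, □, R)  ⊢  □□□[qA]□ (head at position 3)
Head position after 3 steps: 3

Final answer: Position 3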